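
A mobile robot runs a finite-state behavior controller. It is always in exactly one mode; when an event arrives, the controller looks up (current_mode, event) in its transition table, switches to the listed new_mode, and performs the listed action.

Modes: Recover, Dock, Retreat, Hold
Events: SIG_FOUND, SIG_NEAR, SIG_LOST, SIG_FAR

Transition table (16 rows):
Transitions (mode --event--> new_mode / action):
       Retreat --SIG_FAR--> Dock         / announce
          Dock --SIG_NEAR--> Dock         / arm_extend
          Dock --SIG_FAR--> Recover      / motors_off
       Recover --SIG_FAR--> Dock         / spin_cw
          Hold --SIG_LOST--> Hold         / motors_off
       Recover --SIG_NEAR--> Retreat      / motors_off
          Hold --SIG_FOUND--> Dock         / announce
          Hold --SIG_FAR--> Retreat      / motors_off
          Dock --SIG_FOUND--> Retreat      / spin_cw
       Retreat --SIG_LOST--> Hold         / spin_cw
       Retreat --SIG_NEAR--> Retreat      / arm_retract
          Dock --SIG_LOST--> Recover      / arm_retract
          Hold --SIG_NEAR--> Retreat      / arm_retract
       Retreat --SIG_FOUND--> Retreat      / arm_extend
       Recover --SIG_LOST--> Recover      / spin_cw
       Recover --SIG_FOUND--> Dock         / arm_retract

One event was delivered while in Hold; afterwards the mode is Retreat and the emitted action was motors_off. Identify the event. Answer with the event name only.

SIG_FAR

try SIG_FOUND: (Hold, SIG_FOUND) → (Dock, announce)
try SIG_NEAR: (Hold, SIG_NEAR) → (Retreat, arm_retract)
try SIG_LOST: (Hold, SIG_LOST) → (Hold, motors_off)
try SIG_FAR: (Hold, SIG_FAR) → (Retreat, motors_off)  ← matches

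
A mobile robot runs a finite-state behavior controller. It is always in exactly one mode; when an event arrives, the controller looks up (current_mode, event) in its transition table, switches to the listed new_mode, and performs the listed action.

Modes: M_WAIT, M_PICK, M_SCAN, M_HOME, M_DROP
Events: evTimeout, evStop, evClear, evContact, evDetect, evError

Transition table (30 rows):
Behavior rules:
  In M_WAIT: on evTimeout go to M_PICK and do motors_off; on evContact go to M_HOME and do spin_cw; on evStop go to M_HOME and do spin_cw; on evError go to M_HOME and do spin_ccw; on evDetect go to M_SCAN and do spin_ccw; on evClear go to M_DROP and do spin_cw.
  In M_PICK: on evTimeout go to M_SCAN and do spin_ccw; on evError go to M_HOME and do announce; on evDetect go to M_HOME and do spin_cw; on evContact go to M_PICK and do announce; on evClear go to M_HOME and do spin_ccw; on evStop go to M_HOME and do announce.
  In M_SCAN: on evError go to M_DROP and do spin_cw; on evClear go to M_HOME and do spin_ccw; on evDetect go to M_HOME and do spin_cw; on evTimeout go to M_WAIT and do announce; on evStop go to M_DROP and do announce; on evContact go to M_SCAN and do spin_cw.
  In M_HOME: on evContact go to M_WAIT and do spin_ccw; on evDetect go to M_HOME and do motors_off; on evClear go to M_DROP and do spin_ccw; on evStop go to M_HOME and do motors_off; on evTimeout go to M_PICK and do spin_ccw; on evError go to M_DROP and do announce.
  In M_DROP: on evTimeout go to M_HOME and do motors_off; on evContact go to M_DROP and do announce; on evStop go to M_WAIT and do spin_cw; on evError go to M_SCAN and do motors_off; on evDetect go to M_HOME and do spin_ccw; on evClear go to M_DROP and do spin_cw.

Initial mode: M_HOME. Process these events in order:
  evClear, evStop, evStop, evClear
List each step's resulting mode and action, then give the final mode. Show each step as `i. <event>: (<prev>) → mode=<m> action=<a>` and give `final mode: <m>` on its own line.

final mode: M_DROP

1. evClear: (M_HOME) → mode=M_DROP action=spin_ccw
2. evStop: (M_DROP) → mode=M_WAIT action=spin_cw
3. evStop: (M_WAIT) → mode=M_HOME action=spin_cw
4. evClear: (M_HOME) → mode=M_DROP action=spin_ccw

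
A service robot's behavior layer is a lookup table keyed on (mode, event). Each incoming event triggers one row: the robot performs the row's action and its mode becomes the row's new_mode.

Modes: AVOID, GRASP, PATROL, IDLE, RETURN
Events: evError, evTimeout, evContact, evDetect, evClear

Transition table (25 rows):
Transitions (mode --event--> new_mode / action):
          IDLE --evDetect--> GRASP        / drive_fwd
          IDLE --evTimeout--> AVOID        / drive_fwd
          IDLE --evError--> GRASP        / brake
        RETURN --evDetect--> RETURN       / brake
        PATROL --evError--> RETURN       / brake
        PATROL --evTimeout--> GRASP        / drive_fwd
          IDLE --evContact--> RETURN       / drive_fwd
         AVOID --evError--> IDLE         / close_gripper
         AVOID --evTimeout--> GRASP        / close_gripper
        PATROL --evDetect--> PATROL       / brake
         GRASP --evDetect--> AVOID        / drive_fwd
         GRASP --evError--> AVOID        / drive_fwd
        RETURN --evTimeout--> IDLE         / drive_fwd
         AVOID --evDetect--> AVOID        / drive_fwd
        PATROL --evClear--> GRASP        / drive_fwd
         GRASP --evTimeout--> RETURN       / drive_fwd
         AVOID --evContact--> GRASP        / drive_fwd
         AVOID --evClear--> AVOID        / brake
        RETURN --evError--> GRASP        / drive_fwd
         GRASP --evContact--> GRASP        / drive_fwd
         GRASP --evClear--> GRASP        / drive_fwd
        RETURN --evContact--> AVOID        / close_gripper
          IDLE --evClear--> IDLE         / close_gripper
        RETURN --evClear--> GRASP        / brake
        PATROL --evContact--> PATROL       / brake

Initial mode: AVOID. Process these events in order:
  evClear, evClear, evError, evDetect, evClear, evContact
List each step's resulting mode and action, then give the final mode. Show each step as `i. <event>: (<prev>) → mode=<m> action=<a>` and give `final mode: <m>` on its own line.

1. evClear: (AVOID) → mode=AVOID action=brake
2. evClear: (AVOID) → mode=AVOID action=brake
3. evError: (AVOID) → mode=IDLE action=close_gripper
4. evDetect: (IDLE) → mode=GRASP action=drive_fwd
5. evClear: (GRASP) → mode=GRASP action=drive_fwd
6. evContact: (GRASP) → mode=GRASP action=drive_fwd

final mode: GRASP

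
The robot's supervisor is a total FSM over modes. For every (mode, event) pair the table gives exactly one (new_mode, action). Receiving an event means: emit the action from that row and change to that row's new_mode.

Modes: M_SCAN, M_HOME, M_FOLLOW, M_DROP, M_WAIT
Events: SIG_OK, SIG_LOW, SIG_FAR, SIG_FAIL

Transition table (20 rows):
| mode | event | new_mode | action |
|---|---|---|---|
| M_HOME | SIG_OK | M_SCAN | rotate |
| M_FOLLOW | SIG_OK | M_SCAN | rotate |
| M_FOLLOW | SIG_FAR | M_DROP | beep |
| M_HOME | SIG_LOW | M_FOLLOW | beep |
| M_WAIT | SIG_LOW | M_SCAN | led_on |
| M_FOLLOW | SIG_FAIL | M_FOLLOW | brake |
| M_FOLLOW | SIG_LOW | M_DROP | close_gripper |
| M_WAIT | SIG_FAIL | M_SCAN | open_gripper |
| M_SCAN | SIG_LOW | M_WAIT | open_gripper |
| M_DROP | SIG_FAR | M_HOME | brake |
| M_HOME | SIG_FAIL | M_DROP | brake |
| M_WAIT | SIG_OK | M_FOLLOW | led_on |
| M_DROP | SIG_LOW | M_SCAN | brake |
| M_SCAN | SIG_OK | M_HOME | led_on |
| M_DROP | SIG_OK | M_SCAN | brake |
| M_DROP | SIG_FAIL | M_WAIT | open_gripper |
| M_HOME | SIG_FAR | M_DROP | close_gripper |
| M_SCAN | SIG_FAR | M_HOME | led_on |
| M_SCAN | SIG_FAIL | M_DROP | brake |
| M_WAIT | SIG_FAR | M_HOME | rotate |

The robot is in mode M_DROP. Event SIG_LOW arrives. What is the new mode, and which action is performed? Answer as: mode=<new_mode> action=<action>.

current mode = M_DROP; filter table to that mode:
  (M_DROP, SIG_FAR) → (M_HOME, brake)
  (M_DROP, SIG_LOW) → (M_SCAN, brake)  ← event matches
  (M_DROP, SIG_OK) → (M_SCAN, brake)
  (M_DROP, SIG_FAIL) → (M_WAIT, open_gripper)
event = SIG_LOW selects (M_SCAN, brake)

mode=M_SCAN action=brake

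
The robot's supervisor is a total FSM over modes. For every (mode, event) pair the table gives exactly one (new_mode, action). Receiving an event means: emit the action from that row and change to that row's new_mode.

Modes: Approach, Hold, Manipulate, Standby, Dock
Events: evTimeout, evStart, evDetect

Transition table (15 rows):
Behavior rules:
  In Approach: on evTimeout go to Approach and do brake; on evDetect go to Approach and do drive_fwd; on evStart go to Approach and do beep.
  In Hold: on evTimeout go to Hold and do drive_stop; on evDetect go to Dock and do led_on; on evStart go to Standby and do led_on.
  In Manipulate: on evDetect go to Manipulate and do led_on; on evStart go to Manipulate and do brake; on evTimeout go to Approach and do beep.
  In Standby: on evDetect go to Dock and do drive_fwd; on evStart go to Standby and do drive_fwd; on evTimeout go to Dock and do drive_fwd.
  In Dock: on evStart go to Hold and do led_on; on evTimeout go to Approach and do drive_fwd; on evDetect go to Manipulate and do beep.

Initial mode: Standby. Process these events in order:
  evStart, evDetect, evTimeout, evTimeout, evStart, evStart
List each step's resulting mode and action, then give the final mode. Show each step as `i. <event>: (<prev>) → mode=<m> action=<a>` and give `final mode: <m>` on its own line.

1. evStart: (Standby) → mode=Standby action=drive_fwd
2. evDetect: (Standby) → mode=Dock action=drive_fwd
3. evTimeout: (Dock) → mode=Approach action=drive_fwd
4. evTimeout: (Approach) → mode=Approach action=brake
5. evStart: (Approach) → mode=Approach action=beep
6. evStart: (Approach) → mode=Approach action=beep

final mode: Approach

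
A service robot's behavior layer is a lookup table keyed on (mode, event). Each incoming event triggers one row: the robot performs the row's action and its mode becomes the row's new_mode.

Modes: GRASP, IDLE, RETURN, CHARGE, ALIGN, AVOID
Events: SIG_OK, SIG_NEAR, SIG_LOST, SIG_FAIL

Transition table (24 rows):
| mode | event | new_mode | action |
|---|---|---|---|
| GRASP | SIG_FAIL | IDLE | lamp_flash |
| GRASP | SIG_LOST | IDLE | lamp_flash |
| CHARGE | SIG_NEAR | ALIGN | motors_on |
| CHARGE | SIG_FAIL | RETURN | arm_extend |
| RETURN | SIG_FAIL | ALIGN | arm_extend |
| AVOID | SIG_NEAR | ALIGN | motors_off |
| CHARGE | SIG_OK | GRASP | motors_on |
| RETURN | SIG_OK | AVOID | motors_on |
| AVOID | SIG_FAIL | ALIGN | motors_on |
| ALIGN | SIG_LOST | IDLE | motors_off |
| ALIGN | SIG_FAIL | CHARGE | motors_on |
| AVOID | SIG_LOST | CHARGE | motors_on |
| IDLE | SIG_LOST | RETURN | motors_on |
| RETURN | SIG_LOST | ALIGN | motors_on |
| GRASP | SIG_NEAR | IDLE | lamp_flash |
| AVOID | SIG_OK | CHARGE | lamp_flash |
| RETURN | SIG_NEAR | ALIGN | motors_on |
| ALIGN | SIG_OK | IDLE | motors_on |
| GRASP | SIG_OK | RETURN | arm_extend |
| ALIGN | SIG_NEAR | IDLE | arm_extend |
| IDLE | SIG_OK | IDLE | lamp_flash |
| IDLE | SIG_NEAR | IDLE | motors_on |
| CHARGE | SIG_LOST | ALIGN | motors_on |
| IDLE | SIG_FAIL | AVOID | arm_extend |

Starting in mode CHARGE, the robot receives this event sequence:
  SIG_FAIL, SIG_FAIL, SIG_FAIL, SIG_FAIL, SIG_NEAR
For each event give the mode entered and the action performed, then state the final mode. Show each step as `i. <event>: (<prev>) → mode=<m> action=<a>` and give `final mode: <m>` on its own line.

1. SIG_FAIL: (CHARGE) → mode=RETURN action=arm_extend
2. SIG_FAIL: (RETURN) → mode=ALIGN action=arm_extend
3. SIG_FAIL: (ALIGN) → mode=CHARGE action=motors_on
4. SIG_FAIL: (CHARGE) → mode=RETURN action=arm_extend
5. SIG_NEAR: (RETURN) → mode=ALIGN action=motors_on

final mode: ALIGN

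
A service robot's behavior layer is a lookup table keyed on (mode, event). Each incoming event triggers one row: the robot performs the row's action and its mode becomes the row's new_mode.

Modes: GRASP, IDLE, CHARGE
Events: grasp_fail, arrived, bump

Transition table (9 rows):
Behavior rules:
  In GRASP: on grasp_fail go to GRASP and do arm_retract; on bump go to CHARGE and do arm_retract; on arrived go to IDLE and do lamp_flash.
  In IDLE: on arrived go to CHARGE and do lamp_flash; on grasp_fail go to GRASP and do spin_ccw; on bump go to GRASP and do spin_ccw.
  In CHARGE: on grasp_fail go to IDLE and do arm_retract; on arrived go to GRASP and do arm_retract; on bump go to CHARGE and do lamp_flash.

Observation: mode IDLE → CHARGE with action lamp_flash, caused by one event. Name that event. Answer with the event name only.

try grasp_fail: (IDLE, grasp_fail) → (GRASP, spin_ccw)
try arrived: (IDLE, arrived) → (CHARGE, lamp_flash)  ← matches
try bump: (IDLE, bump) → (GRASP, spin_ccw)

arrived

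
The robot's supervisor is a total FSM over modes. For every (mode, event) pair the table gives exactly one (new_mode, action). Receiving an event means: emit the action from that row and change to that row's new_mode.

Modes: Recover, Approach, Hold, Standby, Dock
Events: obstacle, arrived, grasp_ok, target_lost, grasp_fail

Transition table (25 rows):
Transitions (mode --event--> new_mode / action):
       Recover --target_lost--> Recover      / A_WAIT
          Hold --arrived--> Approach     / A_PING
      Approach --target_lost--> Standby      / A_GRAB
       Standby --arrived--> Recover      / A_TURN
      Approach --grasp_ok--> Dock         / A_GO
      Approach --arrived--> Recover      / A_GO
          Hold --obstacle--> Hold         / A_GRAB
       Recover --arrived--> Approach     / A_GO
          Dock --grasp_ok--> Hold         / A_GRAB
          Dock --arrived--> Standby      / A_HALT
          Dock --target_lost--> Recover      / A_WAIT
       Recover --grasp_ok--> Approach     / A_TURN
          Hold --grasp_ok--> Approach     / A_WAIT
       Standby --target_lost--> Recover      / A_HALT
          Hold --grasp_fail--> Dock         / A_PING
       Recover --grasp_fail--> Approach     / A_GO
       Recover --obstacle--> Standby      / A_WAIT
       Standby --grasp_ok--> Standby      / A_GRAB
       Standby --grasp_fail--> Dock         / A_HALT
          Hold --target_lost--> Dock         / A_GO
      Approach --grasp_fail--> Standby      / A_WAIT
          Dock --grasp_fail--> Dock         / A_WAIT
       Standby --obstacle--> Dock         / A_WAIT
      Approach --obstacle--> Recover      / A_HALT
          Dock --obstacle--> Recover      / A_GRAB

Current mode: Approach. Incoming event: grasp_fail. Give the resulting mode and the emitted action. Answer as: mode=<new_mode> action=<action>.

current mode = Approach; filter table to that mode:
  (Approach, target_lost) → (Standby, A_GRAB)
  (Approach, grasp_ok) → (Dock, A_GO)
  (Approach, arrived) → (Recover, A_GO)
  (Approach, grasp_fail) → (Standby, A_WAIT)  ← event matches
  (Approach, obstacle) → (Recover, A_HALT)
event = grasp_fail selects (Standby, A_WAIT)

mode=Standby action=A_WAIT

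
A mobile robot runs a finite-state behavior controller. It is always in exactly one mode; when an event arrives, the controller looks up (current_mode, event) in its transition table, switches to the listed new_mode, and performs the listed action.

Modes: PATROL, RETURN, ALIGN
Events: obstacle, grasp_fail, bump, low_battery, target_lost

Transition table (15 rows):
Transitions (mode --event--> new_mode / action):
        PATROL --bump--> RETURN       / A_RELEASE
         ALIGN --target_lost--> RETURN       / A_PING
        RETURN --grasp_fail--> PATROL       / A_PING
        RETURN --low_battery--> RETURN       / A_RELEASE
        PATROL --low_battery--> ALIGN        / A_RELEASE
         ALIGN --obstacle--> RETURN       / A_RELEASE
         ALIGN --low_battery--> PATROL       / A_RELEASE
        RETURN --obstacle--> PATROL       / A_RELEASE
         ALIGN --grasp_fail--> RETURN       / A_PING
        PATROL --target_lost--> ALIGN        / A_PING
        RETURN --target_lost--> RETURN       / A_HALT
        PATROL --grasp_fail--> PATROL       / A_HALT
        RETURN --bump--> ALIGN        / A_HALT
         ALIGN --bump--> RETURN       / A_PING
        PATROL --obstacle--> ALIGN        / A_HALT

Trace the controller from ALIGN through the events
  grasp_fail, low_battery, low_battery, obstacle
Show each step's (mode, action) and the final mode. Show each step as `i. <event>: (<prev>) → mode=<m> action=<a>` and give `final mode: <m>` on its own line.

1. grasp_fail: (ALIGN) → mode=RETURN action=A_PING
2. low_battery: (RETURN) → mode=RETURN action=A_RELEASE
3. low_battery: (RETURN) → mode=RETURN action=A_RELEASE
4. obstacle: (RETURN) → mode=PATROL action=A_RELEASE

final mode: PATROL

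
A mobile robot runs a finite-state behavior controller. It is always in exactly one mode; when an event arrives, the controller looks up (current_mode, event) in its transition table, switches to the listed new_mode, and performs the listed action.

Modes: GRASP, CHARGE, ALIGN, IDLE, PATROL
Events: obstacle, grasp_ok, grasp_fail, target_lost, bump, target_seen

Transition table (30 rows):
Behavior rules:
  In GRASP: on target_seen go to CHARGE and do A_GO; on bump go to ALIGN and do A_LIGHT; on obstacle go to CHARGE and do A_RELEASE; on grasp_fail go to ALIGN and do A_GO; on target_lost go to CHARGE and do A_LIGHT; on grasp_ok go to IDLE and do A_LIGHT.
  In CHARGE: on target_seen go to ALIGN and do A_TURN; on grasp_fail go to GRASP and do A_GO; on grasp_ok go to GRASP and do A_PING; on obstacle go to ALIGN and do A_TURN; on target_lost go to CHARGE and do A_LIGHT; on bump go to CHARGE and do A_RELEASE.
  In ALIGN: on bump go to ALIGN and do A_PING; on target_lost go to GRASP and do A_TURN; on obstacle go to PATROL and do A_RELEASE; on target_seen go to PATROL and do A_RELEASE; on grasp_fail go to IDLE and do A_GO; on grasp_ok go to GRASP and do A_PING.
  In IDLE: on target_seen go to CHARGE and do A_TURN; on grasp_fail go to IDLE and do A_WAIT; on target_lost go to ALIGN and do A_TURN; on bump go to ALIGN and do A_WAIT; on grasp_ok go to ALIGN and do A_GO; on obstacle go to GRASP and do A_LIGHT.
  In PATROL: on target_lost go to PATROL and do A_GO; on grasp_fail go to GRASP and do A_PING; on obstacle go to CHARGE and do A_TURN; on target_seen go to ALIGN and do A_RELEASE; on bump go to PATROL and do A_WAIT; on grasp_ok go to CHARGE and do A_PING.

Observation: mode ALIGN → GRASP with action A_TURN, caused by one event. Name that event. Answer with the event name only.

try obstacle: (ALIGN, obstacle) → (PATROL, A_RELEASE)
try grasp_ok: (ALIGN, grasp_ok) → (GRASP, A_PING)
try grasp_fail: (ALIGN, grasp_fail) → (IDLE, A_GO)
try target_lost: (ALIGN, target_lost) → (GRASP, A_TURN)  ← matches
try bump: (ALIGN, bump) → (ALIGN, A_PING)
try target_seen: (ALIGN, target_seen) → (PATROL, A_RELEASE)

target_lost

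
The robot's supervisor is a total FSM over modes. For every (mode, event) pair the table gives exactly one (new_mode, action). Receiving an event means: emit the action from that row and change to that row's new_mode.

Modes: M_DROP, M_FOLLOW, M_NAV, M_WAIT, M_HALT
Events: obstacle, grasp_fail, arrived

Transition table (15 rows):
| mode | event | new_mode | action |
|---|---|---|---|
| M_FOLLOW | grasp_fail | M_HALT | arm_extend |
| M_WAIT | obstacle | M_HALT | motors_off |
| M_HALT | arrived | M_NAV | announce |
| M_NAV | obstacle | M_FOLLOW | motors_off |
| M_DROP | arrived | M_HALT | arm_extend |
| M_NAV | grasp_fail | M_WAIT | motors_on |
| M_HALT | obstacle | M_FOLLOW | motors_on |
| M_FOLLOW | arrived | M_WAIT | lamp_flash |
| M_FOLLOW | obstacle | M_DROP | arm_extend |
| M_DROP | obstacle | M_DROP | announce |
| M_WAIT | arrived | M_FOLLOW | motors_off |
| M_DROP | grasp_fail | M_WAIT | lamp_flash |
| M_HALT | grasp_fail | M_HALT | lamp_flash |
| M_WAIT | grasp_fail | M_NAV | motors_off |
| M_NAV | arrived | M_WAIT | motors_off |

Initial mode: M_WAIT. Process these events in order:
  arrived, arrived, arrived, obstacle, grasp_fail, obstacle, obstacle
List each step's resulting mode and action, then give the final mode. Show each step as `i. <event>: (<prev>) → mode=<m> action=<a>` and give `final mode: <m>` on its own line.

1. arrived: (M_WAIT) → mode=M_FOLLOW action=motors_off
2. arrived: (M_FOLLOW) → mode=M_WAIT action=lamp_flash
3. arrived: (M_WAIT) → mode=M_FOLLOW action=motors_off
4. obstacle: (M_FOLLOW) → mode=M_DROP action=arm_extend
5. grasp_fail: (M_DROP) → mode=M_WAIT action=lamp_flash
6. obstacle: (M_WAIT) → mode=M_HALT action=motors_off
7. obstacle: (M_HALT) → mode=M_FOLLOW action=motors_on

final mode: M_FOLLOW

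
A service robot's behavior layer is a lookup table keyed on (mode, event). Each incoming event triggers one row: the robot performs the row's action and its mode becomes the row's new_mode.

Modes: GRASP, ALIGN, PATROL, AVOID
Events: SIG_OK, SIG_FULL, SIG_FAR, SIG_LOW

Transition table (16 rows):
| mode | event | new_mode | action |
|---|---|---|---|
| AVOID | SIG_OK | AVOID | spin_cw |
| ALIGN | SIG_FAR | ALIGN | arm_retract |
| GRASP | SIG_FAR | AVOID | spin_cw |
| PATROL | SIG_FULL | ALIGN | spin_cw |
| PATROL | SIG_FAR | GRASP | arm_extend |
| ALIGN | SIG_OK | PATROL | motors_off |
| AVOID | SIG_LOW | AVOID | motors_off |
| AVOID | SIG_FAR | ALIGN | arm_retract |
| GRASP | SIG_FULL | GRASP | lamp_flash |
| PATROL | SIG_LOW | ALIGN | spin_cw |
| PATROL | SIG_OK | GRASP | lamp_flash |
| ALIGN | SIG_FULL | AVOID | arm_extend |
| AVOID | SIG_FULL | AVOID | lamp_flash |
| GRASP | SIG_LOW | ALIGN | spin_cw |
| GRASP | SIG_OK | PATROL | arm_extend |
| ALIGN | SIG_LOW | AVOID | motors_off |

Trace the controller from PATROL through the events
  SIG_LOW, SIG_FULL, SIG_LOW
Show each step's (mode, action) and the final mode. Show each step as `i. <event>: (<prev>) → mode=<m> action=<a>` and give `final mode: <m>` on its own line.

final mode: AVOID

1. SIG_LOW: (PATROL) → mode=ALIGN action=spin_cw
2. SIG_FULL: (ALIGN) → mode=AVOID action=arm_extend
3. SIG_LOW: (AVOID) → mode=AVOID action=motors_off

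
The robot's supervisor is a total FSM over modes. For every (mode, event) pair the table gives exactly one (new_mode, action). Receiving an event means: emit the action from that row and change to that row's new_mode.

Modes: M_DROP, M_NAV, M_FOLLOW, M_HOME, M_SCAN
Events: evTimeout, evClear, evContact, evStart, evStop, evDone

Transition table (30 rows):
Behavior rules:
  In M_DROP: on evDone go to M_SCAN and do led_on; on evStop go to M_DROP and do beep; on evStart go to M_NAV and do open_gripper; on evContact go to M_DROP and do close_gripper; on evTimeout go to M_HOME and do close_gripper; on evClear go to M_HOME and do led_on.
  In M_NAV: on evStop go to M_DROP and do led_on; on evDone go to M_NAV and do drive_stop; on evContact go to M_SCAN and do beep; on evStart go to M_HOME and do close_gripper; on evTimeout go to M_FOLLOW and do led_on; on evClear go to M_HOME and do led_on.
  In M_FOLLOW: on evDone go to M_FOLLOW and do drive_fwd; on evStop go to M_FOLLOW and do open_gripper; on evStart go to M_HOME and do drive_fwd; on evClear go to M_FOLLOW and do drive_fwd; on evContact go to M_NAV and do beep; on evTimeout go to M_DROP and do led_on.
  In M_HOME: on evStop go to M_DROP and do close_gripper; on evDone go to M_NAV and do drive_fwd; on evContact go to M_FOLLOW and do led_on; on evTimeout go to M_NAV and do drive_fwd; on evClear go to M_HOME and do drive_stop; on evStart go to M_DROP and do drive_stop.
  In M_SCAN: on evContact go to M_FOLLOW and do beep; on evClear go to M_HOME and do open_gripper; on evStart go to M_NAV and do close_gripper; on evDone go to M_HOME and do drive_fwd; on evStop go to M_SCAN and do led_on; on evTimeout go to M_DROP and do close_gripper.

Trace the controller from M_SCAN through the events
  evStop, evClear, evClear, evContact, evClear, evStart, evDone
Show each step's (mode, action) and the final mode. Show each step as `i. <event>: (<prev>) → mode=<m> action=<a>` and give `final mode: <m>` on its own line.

final mode: M_NAV

1. evStop: (M_SCAN) → mode=M_SCAN action=led_on
2. evClear: (M_SCAN) → mode=M_HOME action=open_gripper
3. evClear: (M_HOME) → mode=M_HOME action=drive_stop
4. evContact: (M_HOME) → mode=M_FOLLOW action=led_on
5. evClear: (M_FOLLOW) → mode=M_FOLLOW action=drive_fwd
6. evStart: (M_FOLLOW) → mode=M_HOME action=drive_fwd
7. evDone: (M_HOME) → mode=M_NAV action=drive_fwd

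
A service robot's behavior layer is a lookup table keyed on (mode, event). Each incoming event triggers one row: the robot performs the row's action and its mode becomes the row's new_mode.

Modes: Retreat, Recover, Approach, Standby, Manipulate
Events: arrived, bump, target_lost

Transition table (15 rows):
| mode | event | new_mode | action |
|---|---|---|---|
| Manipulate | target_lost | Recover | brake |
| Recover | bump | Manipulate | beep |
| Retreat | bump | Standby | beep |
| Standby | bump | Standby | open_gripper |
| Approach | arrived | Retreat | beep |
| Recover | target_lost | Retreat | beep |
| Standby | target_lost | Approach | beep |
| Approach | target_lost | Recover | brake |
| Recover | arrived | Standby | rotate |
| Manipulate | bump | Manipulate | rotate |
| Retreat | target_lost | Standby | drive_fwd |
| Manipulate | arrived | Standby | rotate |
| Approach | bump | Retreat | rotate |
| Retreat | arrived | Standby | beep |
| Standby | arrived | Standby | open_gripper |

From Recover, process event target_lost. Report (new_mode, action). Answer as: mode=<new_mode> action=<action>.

current mode = Recover; filter table to that mode:
  (Recover, bump) → (Manipulate, beep)
  (Recover, target_lost) → (Retreat, beep)  ← event matches
  (Recover, arrived) → (Standby, rotate)
event = target_lost selects (Retreat, beep)

mode=Retreat action=beep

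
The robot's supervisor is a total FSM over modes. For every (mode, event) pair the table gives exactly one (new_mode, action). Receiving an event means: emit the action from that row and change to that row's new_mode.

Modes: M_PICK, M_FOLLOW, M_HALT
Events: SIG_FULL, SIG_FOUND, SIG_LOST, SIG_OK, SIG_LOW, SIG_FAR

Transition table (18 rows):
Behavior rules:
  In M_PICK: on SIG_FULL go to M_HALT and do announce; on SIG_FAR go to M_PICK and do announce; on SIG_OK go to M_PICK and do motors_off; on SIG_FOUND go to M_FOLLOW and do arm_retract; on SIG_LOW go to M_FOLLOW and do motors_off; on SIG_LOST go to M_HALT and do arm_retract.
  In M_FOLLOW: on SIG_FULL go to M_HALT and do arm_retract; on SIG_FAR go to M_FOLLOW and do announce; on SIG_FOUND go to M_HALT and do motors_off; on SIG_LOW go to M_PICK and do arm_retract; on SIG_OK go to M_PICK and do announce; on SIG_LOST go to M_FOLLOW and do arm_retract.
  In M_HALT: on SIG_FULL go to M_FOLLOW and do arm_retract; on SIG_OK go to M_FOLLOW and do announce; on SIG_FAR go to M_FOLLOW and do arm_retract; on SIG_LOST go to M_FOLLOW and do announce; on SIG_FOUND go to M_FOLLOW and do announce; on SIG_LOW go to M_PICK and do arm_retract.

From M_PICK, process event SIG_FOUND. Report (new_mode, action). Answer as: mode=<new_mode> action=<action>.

current mode = M_PICK; filter table to that mode:
  (M_PICK, SIG_FULL) → (M_HALT, announce)
  (M_PICK, SIG_FAR) → (M_PICK, announce)
  (M_PICK, SIG_OK) → (M_PICK, motors_off)
  (M_PICK, SIG_FOUND) → (M_FOLLOW, arm_retract)  ← event matches
  (M_PICK, SIG_LOW) → (M_FOLLOW, motors_off)
  (M_PICK, SIG_LOST) → (M_HALT, arm_retract)
event = SIG_FOUND selects (M_FOLLOW, arm_retract)

mode=M_FOLLOW action=arm_retract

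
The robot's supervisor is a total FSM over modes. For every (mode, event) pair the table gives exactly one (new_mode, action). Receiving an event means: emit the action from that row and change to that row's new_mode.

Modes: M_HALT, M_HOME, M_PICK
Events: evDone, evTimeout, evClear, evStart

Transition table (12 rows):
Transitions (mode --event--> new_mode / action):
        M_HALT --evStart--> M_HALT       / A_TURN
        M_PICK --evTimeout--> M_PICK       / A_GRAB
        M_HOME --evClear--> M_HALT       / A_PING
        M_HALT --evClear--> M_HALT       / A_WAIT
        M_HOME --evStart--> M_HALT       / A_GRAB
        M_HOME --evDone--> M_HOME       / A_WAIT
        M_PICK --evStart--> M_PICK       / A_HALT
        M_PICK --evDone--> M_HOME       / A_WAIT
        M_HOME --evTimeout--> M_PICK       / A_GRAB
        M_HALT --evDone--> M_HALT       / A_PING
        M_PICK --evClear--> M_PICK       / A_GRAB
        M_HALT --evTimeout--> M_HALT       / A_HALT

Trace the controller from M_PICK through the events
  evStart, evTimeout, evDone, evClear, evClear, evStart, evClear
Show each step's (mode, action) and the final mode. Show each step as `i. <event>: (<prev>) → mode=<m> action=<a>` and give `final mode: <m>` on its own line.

1. evStart: (M_PICK) → mode=M_PICK action=A_HALT
2. evTimeout: (M_PICK) → mode=M_PICK action=A_GRAB
3. evDone: (M_PICK) → mode=M_HOME action=A_WAIT
4. evClear: (M_HOME) → mode=M_HALT action=A_PING
5. evClear: (M_HALT) → mode=M_HALT action=A_WAIT
6. evStart: (M_HALT) → mode=M_HALT action=A_TURN
7. evClear: (M_HALT) → mode=M_HALT action=A_WAIT

final mode: M_HALT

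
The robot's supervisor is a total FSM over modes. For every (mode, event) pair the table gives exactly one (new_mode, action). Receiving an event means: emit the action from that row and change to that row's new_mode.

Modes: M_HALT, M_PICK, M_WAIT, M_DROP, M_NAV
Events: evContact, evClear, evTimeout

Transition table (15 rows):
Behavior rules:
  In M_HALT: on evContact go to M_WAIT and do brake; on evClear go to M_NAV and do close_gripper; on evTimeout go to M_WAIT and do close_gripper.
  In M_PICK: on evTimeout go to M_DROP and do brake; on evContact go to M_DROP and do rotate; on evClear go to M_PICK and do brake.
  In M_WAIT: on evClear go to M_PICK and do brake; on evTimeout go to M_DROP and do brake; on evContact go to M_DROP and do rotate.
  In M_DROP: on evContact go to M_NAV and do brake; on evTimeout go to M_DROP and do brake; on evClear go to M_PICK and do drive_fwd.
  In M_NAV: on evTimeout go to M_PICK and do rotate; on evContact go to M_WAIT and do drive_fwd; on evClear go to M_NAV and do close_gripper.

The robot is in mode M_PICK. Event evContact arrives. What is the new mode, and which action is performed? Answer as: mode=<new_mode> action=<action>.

mode=M_DROP action=rotate

current mode = M_PICK; filter table to that mode:
  (M_PICK, evTimeout) → (M_DROP, brake)
  (M_PICK, evContact) → (M_DROP, rotate)  ← event matches
  (M_PICK, evClear) → (M_PICK, brake)
event = evContact selects (M_DROP, rotate)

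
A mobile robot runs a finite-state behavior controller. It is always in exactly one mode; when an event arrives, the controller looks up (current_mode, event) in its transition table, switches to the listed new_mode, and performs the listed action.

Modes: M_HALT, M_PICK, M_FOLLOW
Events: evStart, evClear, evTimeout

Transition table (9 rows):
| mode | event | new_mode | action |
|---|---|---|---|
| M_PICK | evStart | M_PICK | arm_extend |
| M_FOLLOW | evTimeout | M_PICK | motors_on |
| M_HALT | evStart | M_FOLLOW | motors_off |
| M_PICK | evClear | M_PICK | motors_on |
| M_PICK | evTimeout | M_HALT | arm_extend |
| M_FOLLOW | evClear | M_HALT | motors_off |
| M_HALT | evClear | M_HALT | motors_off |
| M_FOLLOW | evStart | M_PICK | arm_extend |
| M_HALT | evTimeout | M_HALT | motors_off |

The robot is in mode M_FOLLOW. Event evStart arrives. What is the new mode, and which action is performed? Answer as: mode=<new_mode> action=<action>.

mode=M_PICK action=arm_extend

current mode = M_FOLLOW; filter table to that mode:
  (M_FOLLOW, evTimeout) → (M_PICK, motors_on)
  (M_FOLLOW, evClear) → (M_HALT, motors_off)
  (M_FOLLOW, evStart) → (M_PICK, arm_extend)  ← event matches
event = evStart selects (M_PICK, arm_extend)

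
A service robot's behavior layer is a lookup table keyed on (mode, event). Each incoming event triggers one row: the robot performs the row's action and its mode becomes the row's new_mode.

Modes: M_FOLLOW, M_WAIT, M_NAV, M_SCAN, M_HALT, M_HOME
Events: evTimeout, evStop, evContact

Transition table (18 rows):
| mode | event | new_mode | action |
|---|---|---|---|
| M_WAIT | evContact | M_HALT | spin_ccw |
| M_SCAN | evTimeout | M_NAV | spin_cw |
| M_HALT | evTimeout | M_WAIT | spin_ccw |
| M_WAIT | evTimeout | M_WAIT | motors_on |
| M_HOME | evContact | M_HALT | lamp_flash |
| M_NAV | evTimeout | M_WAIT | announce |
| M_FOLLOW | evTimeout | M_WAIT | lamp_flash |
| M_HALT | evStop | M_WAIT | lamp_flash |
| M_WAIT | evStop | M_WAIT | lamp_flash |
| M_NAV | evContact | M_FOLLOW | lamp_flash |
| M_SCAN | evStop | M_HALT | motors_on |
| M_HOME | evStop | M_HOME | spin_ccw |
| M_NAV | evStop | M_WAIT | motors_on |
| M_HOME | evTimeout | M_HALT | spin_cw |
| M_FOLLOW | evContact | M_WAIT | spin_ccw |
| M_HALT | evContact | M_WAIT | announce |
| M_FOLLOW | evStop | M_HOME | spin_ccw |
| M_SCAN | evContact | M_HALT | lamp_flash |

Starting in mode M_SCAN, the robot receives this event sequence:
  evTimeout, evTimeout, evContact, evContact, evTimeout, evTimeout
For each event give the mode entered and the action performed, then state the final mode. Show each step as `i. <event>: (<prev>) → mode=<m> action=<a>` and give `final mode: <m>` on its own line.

1. evTimeout: (M_SCAN) → mode=M_NAV action=spin_cw
2. evTimeout: (M_NAV) → mode=M_WAIT action=announce
3. evContact: (M_WAIT) → mode=M_HALT action=spin_ccw
4. evContact: (M_HALT) → mode=M_WAIT action=announce
5. evTimeout: (M_WAIT) → mode=M_WAIT action=motors_on
6. evTimeout: (M_WAIT) → mode=M_WAIT action=motors_on

final mode: M_WAIT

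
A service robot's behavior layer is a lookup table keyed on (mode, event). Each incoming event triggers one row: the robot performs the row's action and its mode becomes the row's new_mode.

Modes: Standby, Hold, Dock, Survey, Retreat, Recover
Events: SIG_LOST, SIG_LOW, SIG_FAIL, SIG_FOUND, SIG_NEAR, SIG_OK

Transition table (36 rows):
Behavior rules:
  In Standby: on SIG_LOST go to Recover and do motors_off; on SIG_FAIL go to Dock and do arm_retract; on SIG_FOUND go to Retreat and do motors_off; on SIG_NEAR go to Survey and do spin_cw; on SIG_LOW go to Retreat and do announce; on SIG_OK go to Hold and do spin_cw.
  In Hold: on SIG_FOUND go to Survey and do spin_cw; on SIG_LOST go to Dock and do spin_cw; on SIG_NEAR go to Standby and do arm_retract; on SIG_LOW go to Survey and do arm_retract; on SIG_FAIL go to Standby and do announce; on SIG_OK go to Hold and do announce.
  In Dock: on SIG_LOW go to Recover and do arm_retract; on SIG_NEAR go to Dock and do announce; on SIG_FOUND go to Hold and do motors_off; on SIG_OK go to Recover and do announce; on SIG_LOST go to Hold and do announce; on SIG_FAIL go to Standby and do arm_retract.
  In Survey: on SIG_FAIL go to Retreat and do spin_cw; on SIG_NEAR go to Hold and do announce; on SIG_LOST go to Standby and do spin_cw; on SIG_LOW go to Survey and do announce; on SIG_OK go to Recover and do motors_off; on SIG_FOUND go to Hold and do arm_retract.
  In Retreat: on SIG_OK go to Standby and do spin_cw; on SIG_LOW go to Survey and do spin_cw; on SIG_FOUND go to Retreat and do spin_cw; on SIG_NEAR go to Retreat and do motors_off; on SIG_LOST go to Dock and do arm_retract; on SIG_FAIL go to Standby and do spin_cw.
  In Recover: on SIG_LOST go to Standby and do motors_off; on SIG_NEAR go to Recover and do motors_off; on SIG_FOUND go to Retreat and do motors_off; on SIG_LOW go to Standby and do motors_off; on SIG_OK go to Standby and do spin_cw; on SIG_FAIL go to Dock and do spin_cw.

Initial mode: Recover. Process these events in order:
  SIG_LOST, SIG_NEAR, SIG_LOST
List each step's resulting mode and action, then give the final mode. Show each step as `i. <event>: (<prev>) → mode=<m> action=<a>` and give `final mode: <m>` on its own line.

final mode: Standby

1. SIG_LOST: (Recover) → mode=Standby action=motors_off
2. SIG_NEAR: (Standby) → mode=Survey action=spin_cw
3. SIG_LOST: (Survey) → mode=Standby action=spin_cw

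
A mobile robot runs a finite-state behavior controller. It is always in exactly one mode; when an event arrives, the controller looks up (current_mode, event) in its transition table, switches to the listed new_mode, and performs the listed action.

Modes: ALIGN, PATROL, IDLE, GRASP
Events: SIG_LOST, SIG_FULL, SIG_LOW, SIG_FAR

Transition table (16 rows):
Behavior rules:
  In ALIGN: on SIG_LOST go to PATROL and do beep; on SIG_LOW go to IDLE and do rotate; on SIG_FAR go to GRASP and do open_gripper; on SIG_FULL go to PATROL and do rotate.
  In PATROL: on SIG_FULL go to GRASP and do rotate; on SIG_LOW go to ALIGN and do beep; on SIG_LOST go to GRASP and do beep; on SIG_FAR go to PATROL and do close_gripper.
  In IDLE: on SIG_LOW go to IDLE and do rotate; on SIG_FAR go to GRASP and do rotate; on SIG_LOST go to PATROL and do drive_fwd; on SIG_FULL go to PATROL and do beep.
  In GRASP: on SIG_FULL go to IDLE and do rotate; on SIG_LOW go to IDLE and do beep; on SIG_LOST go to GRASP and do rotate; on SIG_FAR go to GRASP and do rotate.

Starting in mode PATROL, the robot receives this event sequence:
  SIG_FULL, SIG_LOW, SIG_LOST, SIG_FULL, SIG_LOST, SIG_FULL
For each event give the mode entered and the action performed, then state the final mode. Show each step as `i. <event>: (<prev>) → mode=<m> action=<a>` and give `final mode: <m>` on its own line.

final mode: IDLE

1. SIG_FULL: (PATROL) → mode=GRASP action=rotate
2. SIG_LOW: (GRASP) → mode=IDLE action=beep
3. SIG_LOST: (IDLE) → mode=PATROL action=drive_fwd
4. SIG_FULL: (PATROL) → mode=GRASP action=rotate
5. SIG_LOST: (GRASP) → mode=GRASP action=rotate
6. SIG_FULL: (GRASP) → mode=IDLE action=rotate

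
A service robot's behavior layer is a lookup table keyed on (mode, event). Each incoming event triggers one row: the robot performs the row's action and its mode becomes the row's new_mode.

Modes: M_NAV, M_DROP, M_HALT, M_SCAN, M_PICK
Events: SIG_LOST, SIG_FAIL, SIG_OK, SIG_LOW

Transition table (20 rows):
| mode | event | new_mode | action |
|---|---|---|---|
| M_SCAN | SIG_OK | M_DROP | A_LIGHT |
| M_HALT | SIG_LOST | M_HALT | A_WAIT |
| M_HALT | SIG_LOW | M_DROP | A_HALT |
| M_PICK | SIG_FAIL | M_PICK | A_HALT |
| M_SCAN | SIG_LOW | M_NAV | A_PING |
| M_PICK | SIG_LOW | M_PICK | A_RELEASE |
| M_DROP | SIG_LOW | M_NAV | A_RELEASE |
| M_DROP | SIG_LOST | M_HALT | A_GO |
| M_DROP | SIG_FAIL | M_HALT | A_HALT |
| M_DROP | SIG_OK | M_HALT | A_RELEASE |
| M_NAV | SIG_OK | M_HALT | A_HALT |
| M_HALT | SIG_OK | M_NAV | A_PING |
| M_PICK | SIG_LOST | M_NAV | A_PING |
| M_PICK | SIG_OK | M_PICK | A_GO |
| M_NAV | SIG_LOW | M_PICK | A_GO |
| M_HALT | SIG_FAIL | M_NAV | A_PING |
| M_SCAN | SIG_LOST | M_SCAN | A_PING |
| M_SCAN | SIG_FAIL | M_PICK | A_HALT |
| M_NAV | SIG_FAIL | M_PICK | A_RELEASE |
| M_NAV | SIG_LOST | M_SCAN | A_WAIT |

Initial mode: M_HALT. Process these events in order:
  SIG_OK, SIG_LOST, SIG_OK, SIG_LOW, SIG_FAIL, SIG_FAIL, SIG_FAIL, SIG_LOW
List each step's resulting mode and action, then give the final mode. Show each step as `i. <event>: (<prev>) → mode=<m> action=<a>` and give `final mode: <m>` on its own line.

1. SIG_OK: (M_HALT) → mode=M_NAV action=A_PING
2. SIG_LOST: (M_NAV) → mode=M_SCAN action=A_WAIT
3. SIG_OK: (M_SCAN) → mode=M_DROP action=A_LIGHT
4. SIG_LOW: (M_DROP) → mode=M_NAV action=A_RELEASE
5. SIG_FAIL: (M_NAV) → mode=M_PICK action=A_RELEASE
6. SIG_FAIL: (M_PICK) → mode=M_PICK action=A_HALT
7. SIG_FAIL: (M_PICK) → mode=M_PICK action=A_HALT
8. SIG_LOW: (M_PICK) → mode=M_PICK action=A_RELEASE

final mode: M_PICK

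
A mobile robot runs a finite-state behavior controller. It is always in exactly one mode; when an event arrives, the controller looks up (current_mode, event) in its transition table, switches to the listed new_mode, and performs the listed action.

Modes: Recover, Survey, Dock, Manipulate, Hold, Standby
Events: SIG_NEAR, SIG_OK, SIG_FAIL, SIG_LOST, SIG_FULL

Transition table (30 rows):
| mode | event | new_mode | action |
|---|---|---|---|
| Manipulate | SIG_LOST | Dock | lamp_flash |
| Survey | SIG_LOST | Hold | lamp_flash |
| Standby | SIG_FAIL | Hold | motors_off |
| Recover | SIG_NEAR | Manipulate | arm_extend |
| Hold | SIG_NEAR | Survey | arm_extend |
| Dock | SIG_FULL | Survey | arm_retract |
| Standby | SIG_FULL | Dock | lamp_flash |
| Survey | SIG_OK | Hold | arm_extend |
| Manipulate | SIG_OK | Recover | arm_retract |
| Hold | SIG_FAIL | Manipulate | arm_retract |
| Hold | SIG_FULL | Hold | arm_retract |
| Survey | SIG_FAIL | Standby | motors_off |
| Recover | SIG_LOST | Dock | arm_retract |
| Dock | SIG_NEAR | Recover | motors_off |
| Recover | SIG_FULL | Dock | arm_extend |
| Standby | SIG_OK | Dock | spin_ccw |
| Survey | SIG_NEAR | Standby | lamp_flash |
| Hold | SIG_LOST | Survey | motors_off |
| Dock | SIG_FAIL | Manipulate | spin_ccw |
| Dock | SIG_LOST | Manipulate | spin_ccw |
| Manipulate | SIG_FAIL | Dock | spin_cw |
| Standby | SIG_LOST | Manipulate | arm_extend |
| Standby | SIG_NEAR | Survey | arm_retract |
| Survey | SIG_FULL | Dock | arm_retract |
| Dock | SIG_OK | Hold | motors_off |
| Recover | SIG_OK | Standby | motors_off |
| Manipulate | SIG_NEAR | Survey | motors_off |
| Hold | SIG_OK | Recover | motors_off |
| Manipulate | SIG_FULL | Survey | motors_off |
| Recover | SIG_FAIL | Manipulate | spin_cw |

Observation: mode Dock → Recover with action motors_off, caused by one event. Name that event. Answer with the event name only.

SIG_NEAR

try SIG_NEAR: (Dock, SIG_NEAR) → (Recover, motors_off)  ← matches
try SIG_OK: (Dock, SIG_OK) → (Hold, motors_off)
try SIG_FAIL: (Dock, SIG_FAIL) → (Manipulate, spin_ccw)
try SIG_LOST: (Dock, SIG_LOST) → (Manipulate, spin_ccw)
try SIG_FULL: (Dock, SIG_FULL) → (Survey, arm_retract)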